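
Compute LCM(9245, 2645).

gcd first: 9245 = 3·2645 + 1310; 2645 = 2·1310 + 25; 1310 = 52·25 + 10; 25 = 2·10 + 5; 10 = 2·5 + 0 → gcd = 5
lcm = 9245·2645/gcd = 24453025/5 = 4890605

4890605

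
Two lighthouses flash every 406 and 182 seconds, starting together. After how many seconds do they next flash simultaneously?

gcd first: 406 = 2·182 + 42; 182 = 4·42 + 14; 42 = 3·14 + 0 → gcd = 14
lcm = 406·182/gcd = 73892/14 = 5278

5278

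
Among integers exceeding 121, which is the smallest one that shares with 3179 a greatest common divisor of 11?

gcd(x, 3179) = 11 forces 11 | x; write x = 11s. Then gcd(11s, 11·289) = 11·gcd(s, 289), so need gcd(s, 289) = 1.
11s > 121 gives s ≥ 12. The least s ≥ 12 coprime to 289 is 12, so x = 11·12 = 132.

132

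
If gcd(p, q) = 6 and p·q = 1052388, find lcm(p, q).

For any two positive integers, gcd × lcm equals their product. Hence lcm = 1052388 / 6 = 175398.

175398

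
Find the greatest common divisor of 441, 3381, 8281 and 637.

441 = 3² · 7²; 3381 = 3 · 7² · 23; 8281 = 7² · 13²; 637 = 7² · 13
gcd takes min exponent of each prime: 7² = 49

49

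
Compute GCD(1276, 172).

1276 = 2² · 11 · 29
172 = 2² · 43
Common: 2² = 4

4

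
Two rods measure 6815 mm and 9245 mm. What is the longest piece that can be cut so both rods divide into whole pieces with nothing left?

6815 = 5 · 29 · 47
9245 = 5 · 43²
Common: 5 = 5

5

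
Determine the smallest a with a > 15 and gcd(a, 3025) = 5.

20

gcd(a, 3025) = 5 forces 5 | a; write a = 5s. Then gcd(5s, 5·605) = 5·gcd(s, 605), so need gcd(s, 605) = 1.
5s > 15 gives s ≥ 4. The least s ≥ 4 coprime to 605 is 4, so a = 5·4 = 20.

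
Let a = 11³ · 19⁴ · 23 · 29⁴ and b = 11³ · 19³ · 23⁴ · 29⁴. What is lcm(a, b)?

max exponent per prime: 11³ · 19⁴ · 23⁴ · 29⁴ = 34331738424615499571

34331738424615499571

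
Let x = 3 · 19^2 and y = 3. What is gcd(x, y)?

min exponent per shared prime: 3 = 3

3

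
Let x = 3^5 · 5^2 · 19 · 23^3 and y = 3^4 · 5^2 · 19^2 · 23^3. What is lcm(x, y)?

max exponent per prime: 3^5 · 5^2 · 19^2 · 23^3 = 26683143525

26683143525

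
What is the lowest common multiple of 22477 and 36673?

22477 = 7 · 13² · 19; 36673 = 7 · 13² · 31
max exponents: 7 · 13² · 19 · 31 = 696787

696787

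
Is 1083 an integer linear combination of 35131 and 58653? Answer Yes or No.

By Bézout, 35131s + 58653t = 1083 has integer solutions iff gcd(35131, 58653) | 1083.
Euclid: 58653 = 1·35131 + 23522; 35131 = 1·23522 + 11609; 23522 = 2·11609 + 304; 11609 = 38·304 + 57; 304 = 5·57 + 19; 57 = 3·19 + 0. gcd = 19; 1083 mod 19 = 0. Yes.

Yes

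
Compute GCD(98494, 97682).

Euclid: 98494 = 1·97682 + 812; 97682 = 120·812 + 242; 812 = 3·242 + 86; 242 = 2·86 + 70; 86 = 1·70 + 16; 70 = 4·16 + 6; 16 = 2·6 + 4; 6 = 1·4 + 2; 4 = 2·2 + 0. Last nonzero remainder: 2.

2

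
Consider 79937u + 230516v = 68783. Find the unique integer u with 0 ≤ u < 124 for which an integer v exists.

gcd(79937, 230516) = 1859 (Euclid: 230516 = 2·79937 + 70642; 79937 = 1·70642 + 9295; 70642 = 7·9295 + 5577; 9295 = 1·5577 + 3718; 5577 = 1·3718 + 1859; 3718 = 2·1859 + 0), and 1859 | 68783.
Extended Euclid: 79937·(-49) + 230516·(17) = 1859. Scale by 37: u₀ = -1813.
General solution u = u₀ + 124t; reducing mod 124 gives u = 47 (and v = -16).

47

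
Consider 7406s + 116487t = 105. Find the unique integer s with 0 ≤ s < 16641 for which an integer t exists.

2784

Reduce mod 116487: 7406s ≡ 105 (mod 116487). With g = gcd(7406, 116487) = 7 dividing 105, divide through: 1058s ≡ 15 (mod 16641).
Since gcd(1058, 16641) = 1, s ≡ 15·(1058)⁻¹ ≡ 2784 (mod 16641). Smallest non-negative: 2784.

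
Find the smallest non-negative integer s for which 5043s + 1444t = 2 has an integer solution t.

1050

Euclid: 5043 = 3·1444 + 711; 1444 = 2·711 + 22; 711 = 32·22 + 7; 22 = 3·7 + 1; 7 = 7·1 + 0 → gcd = 1; 2 = 1·2.
Back-substitution yields 5043·(-197) + 1444·(688) = 1, so one solution is s = -197·2 = -394, t = 688·2 = 1376.
Solutions in s differ by 1444/1 = 1444; the one in [0, 1444) is -394 mod 1444 = 1050.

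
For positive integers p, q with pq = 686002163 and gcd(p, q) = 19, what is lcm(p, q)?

For any two positive integers, gcd × lcm equals their product. Hence lcm = 686002163 / 19 = 36105377.

36105377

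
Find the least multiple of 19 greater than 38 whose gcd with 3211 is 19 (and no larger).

Multiples of 19 above 38: 19·3, 19·4, … . Need the cofactor coprime to 3211/19 = 169.
Checking s = 3, 4, … the first with gcd(s, 169) = 1 is s = 3, giving 57.

57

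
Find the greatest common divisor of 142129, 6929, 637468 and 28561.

142129 = 13² · 29²; 6929 = 13² · 41; 637468 = 2² · 13² · 23 · 41; 28561 = 13⁴
gcd takes min exponent of each prime: 13² = 169

169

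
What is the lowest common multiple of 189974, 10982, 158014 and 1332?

1167851313235764

189974 = 2 · 43 · 47²; 10982 = 2 · 17² · 19; 158014 = 2 · 41² · 47; 1332 = 2² · 3² · 37
lcm takes max exponent of each prime: 2² · 3² · 17² · 19 · 37 · 41² · 43 · 47² = 1167851313235764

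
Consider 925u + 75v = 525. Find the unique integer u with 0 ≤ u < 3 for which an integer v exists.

Euclid: 925 = 12·75 + 25; 75 = 3·25 + 0 → gcd = 25; 525 = 25·21.
Back-substitution yields 925·(1) + 75·(-12) = 25, so one solution is u = 1·21 = 21, v = -12·21 = -252.
Solutions in u differ by 75/25 = 3; the one in [0, 3) is 21 mod 3 = 0.

0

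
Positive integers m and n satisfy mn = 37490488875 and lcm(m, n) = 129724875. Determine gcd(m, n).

From gcd × lcm = mn: gcd = 37490488875 / 129724875 = 289.

289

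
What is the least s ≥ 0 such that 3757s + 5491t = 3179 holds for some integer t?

Euclid: 5491 = 1·3757 + 1734; 3757 = 2·1734 + 289; 1734 = 6·289 + 0 → gcd = 289; 3179 = 289·11.
Back-substitution yields 3757·(3) + 5491·(-2) = 289, so one solution is s = 3·11 = 33, t = -2·11 = -22.
Solutions in s differ by 5491/289 = 19; the one in [0, 19) is 33 mod 19 = 14.

14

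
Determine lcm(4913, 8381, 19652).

4913 = 17³; 8381 = 17² · 29; 19652 = 2² · 17³
lcm takes max exponent of each prime: 2² · 17³ · 29 = 569908

569908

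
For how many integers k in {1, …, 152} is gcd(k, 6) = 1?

51

Prime factors of 6: 2, 3. Count integers ≤ 152 divisible by none of them.
By inclusion–exclusion: 152 − ⌊152/2⌋ − ⌊152/3⌋ + ⌊152/6⌋ = 51.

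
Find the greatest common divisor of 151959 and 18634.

151959 = 3 · 37³
18634 = 2 · 7 · 11³
Common: 1 = 1

1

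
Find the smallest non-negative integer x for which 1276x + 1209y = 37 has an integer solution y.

gcd(1276, 1209) = 1 (Euclid: 1276 = 1·1209 + 67; 1209 = 18·67 + 3; 67 = 22·3 + 1; 3 = 3·1 + 0), and 1 | 37.
Extended Euclid: 1276·(397) + 1209·(-419) = 1. Scale by 37: x₀ = 14689.
General solution x = x₀ + 1209t; reducing mod 1209 gives x = 181 (and y = -191).

181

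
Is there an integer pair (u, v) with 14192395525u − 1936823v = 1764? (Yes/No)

By Bézout, 14192395525u − 1936823v = 1764 has integer solutions iff gcd(14192395525, 1936823) | 1764.
Euclid: 14192395525 = 7327·1936823 + 1293404; 1936823 = 1·1293404 + 643419; 1293404 = 2·643419 + 6566; 643419 = 97·6566 + 6517; 6566 = 1·6517 + 49; 6517 = 133·49 + 0. gcd = 49; 1764 mod 49 = 0. Yes.

Yes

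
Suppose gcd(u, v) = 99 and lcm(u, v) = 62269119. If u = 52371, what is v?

u·v = gcd·lcm = 99·62269119 = 6164642781, so v = 6164642781/52371 = 117711.

117711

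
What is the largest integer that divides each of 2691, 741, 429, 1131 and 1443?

39

gcd(2691, 741): 2691 = 3·741 + 468; 741 = 1·468 + 273; 468 = 1·273 + 195; 273 = 1·195 + 78; 195 = 2·78 + 39; 78 = 2·39 + 0 → 39
gcd(39, 429): 429 = 11·39 + 0 → 39
gcd(39, 1131): 1131 = 29·39 + 0 → 39
gcd(39, 1443): 1443 = 37·39 + 0 → 39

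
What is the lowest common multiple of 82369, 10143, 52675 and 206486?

1796257849050

82369 = 7² · 41²; 10143 = 3² · 7² · 23; 52675 = 5² · 7² · 43; 206486 = 2 · 7⁴ · 43
lcm takes max exponent of each prime: 2 · 3² · 5² · 7⁴ · 23 · 41² · 43 = 1796257849050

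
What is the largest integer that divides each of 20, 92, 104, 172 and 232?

4

gcd(20, 92): 92 = 4·20 + 12; 20 = 1·12 + 8; 12 = 1·8 + 4; 8 = 2·4 + 0 → 4
gcd(4, 104): 104 = 26·4 + 0 → 4
gcd(4, 172): 172 = 43·4 + 0 → 4
gcd(4, 232): 232 = 58·4 + 0 → 4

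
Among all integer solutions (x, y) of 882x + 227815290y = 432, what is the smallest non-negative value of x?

gcd(882, 227815290) = 18 (Euclid: 227815290 = 258293·882 + 864; 882 = 1·864 + 18; 864 = 48·18 + 0), and 18 | 432.
Extended Euclid: 882·(258294) + 227815290·(-1) = 18. Scale by 24: x₀ = 6199056.
General solution x = x₀ + 12656405t; reducing mod 12656405 gives x = 6199056 (and y = -24).

6199056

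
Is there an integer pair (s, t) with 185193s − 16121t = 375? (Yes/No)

gcd(185193, 16121): 185193 = 11·16121 + 7862; 16121 = 2·7862 + 397; 7862 = 19·397 + 319; 397 = 1·319 + 78; 319 = 4·78 + 7; 78 = 11·7 + 1; 7 = 7·1 + 0 → 1
1 divides 375, so a solution exists.

Yes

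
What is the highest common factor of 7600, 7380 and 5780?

20

7600 = 2⁴ · 5² · 19; 7380 = 2² · 3² · 5 · 41; 5780 = 2² · 5 · 17²
gcd takes min exponent of each prime: 2² · 5 = 20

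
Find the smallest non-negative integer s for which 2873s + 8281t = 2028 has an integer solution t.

18

gcd(2873, 8281) = 169 (Euclid: 8281 = 2·2873 + 2535; 2873 = 1·2535 + 338; 2535 = 7·338 + 169; 338 = 2·169 + 0), and 169 | 2028.
Extended Euclid: 2873·(-23) + 8281·(8) = 169. Scale by 12: s₀ = -276.
General solution s = s₀ + 49k; reducing mod 49 gives s = 18 (and t = -6).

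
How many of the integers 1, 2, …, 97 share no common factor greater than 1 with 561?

Prime factors of 561: 3, 11, 17. Count integers ≤ 97 divisible by none of them.
By inclusion–exclusion: 97 − ⌊97/3⌋ − ⌊97/11⌋ − ⌊97/17⌋ + ⌊97/33⌋ + ⌊97/51⌋ + ⌊97/187⌋ − ⌊97/561⌋ = 55.

55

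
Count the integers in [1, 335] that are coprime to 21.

192

21 = 3·7. Inclusion–exclusion on these primes:
335 − ⌊335/3⌋ − ⌊335/7⌋ + ⌊335/21⌋ = 192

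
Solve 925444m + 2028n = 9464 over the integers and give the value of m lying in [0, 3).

Reduce mod 2028: 925444m ≡ 9464 (mod 2028). With g = gcd(925444, 2028) = 676 dividing 9464, divide through: 1369m ≡ 14 (mod 3).
Since gcd(1369, 3) = 1, m ≡ 14·(1369)⁻¹ ≡ 2 (mod 3). Smallest non-negative: 2.

2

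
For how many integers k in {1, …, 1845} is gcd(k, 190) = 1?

Prime factors of 190: 2, 5, 19. Count integers ≤ 1845 divisible by none of them.
By inclusion–exclusion: 1845 − ⌊1845/2⌋ − ⌊1845/5⌋ − ⌊1845/19⌋ + ⌊1845/10⌋ + ⌊1845/38⌋ + ⌊1845/95⌋ − ⌊1845/190⌋ = 699.

699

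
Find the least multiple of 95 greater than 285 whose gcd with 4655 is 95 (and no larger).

Multiples of 95 above 285: 95·4, 95·5, … . Need the cofactor coprime to 4655/95 = 49.
Checking s = 4, 5, … the first with gcd(s, 49) = 1 is s = 4, giving 380.

380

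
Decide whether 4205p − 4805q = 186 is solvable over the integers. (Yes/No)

No

By Bézout, 4205p − 4805q = 186 has integer solutions iff gcd(4205, 4805) | 186.
Euclid: 4805 = 1·4205 + 600; 4205 = 7·600 + 5; 600 = 120·5 + 0. gcd = 5; 186 mod 5 = 1. No.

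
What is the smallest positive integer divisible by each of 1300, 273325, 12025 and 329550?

1300 = 2² · 5² · 13; 273325 = 5² · 13 · 29²; 12025 = 5² · 13 · 37; 329550 = 2 · 3 · 5² · 13³
lcm takes max exponent of each prime: 2² · 3 · 5² · 13³ · 29² · 37 = 20509214700

20509214700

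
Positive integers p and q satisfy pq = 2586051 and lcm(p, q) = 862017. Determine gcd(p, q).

gcd·lcm = product, so gcd = 2586051/862017 = 3.

3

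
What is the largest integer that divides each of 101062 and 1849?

1

Euclid: 101062 = 54·1849 + 1216; 1849 = 1·1216 + 633; 1216 = 1·633 + 583; 633 = 1·583 + 50; 583 = 11·50 + 33; 50 = 1·33 + 17; 33 = 1·17 + 16; 17 = 1·16 + 1; 16 = 16·1 + 0. Last nonzero remainder: 1.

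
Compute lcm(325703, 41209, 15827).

5204408237

325703 = 7² · 17² · 23; 41209 = 7² · 29²; 15827 = 7² · 17 · 19
lcm takes max exponent of each prime: 7² · 17² · 19 · 23 · 29² = 5204408237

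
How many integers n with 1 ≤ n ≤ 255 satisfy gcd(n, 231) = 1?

132

231 = 3·7·11. Inclusion–exclusion on these primes:
255 − ⌊255/3⌋ − ⌊255/7⌋ − ⌊255/11⌋ + ⌊255/21⌋ + ⌊255/33⌋ + ⌊255/77⌋ − ⌊255/231⌋ = 132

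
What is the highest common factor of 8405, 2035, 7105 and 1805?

gcd(8405, 2035): 8405 = 4·2035 + 265; 2035 = 7·265 + 180; 265 = 1·180 + 85; 180 = 2·85 + 10; 85 = 8·10 + 5; 10 = 2·5 + 0 → 5
gcd(5, 7105): 7105 = 1421·5 + 0 → 5
gcd(5, 1805): 1805 = 361·5 + 0 → 5

5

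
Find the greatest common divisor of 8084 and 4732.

Euclid: 8084 = 1·4732 + 3352; 4732 = 1·3352 + 1380; 3352 = 2·1380 + 592; 1380 = 2·592 + 196; 592 = 3·196 + 4; 196 = 49·4 + 0. Last nonzero remainder: 4.

4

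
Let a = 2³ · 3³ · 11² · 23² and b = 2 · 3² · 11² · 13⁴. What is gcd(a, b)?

min exponent per shared prime: 2 · 3² · 11² = 2178

2178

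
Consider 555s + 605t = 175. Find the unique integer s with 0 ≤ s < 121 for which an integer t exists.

Reduce mod 605: 555s ≡ 175 (mod 605). With g = gcd(555, 605) = 5 dividing 175, divide through: 111s ≡ 35 (mod 121).
Since gcd(111, 121) = 1, s ≡ 35·(111)⁻¹ ≡ 57 (mod 121). Smallest non-negative: 57.

57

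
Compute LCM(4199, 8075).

104975

gcd first: 8075 = 1·4199 + 3876; 4199 = 1·3876 + 323; 3876 = 12·323 + 0 → gcd = 323
lcm = 4199·8075/gcd = 33906925/323 = 104975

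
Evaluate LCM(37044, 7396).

68494356

37044 = 2² · 3³ · 7³; 7396 = 2² · 43²
max exponents: 2² · 3³ · 7³ · 43² = 68494356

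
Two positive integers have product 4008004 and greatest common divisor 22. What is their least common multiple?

Since gcd(p,q)·lcm(p,q) = pq, lcm = 4008004/22 = 182182.

182182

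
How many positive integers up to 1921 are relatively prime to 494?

494 = 2·13·19. Inclusion–exclusion on these primes:
1921 − ⌊1921/2⌋ − ⌊1921/13⌋ − ⌊1921/19⌋ + ⌊1921/26⌋ + ⌊1921/38⌋ + ⌊1921/247⌋ − ⌊1921/494⌋ = 840

840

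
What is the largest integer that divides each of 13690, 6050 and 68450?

10

13690 = 2 · 5 · 37²; 6050 = 2 · 5² · 11²; 68450 = 2 · 5² · 37²
gcd takes min exponent of each prime: 2 · 5 = 10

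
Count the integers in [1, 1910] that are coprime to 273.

Prime factors of 273: 3, 7, 13. Count integers ≤ 1910 divisible by none of them.
By inclusion–exclusion: 1910 − ⌊1910/3⌋ − ⌊1910/7⌋ − ⌊1910/13⌋ + ⌊1910/21⌋ + ⌊1910/39⌋ + ⌊1910/91⌋ − ⌊1910/273⌋ = 1008.

1008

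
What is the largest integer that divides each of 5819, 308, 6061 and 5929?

gcd(5819, 308): 5819 = 18·308 + 275; 308 = 1·275 + 33; 275 = 8·33 + 11; 33 = 3·11 + 0 → 11
gcd(11, 6061): 6061 = 551·11 + 0 → 11
gcd(11, 5929): 5929 = 539·11 + 0 → 11

11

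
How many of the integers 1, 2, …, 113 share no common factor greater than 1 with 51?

Prime factors of 51: 3, 17. Count integers ≤ 113 divisible by none of them.
By inclusion–exclusion: 113 − ⌊113/3⌋ − ⌊113/17⌋ + ⌊113/51⌋ = 72.

72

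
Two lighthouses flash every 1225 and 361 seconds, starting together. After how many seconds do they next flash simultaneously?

442225

1225 = 5² · 7²; 361 = 19²
max exponents: 5² · 7² · 19² = 442225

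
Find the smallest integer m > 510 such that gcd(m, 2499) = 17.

gcd(m, 2499) = 17 forces 17 | m; write m = 17s. Then gcd(17s, 17·147) = 17·gcd(s, 147), so need gcd(s, 147) = 1.
17s > 510 gives s ≥ 31. The least s ≥ 31 coprime to 147 is 31, so m = 17·31 = 527.

527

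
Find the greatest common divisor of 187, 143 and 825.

gcd(187, 143): 187 = 1·143 + 44; 143 = 3·44 + 11; 44 = 4·11 + 0 → 11
gcd(11, 825): 825 = 75·11 + 0 → 11

11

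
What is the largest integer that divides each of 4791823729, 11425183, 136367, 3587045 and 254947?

4791823729 = 7² · 11² · 29² · 31²; 11425183 = 7² · 11² · 41 · 47; 136367 = 7² · 11² · 23; 3587045 = 5 · 7² · 11⁴; 254947 = 7² · 11² · 43
gcd takes min exponent of each prime: 7² · 11² = 5929

5929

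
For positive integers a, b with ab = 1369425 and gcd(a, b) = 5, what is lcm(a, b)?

gcd·lcm = product, so lcm = 1369425/5 = 273885.

273885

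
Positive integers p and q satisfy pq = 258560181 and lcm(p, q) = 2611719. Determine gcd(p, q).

From gcd × lcm = pq: gcd = 258560181 / 2611719 = 99.

99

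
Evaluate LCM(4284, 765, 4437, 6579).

4284 = 2² · 3² · 7 · 17; 765 = 3² · 5 · 17; 4437 = 3² · 17 · 29; 6579 = 3² · 17 · 43
lcm takes max exponent of each prime: 2² · 3² · 5 · 7 · 17 · 29 · 43 = 26710740

26710740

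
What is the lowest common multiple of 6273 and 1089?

759033

6273 = 3² · 17 · 41; 1089 = 3² · 11²
max exponents: 3² · 11² · 17 · 41 = 759033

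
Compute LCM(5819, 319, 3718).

57037838

5819 = 11 · 23²; 319 = 11 · 29; 3718 = 2 · 11 · 13²
lcm takes max exponent of each prime: 2 · 11 · 13² · 23² · 29 = 57037838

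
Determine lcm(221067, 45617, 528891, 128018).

221067 = 3² · 7 · 11² · 29; 45617 = 11² · 13 · 29; 528891 = 3 · 11² · 31 · 47; 128018 = 2 · 11² · 23²
lcm takes max exponent of each prime: 2 · 3² · 7 · 11² · 13 · 23² · 29 · 31 · 47 = 4430089389726

4430089389726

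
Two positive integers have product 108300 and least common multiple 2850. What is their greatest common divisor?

gcd·lcm = product, so gcd = 108300/2850 = 38.

38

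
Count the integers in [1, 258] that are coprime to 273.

Prime factors of 273: 3, 7, 13. Count integers ≤ 258 divisible by none of them.
By inclusion–exclusion: 258 − ⌊258/3⌋ − ⌊258/7⌋ − ⌊258/13⌋ + ⌊258/21⌋ + ⌊258/39⌋ + ⌊258/91⌋ − ⌊258/273⌋ = 137.

137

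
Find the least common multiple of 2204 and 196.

gcd first: 2204 = 11·196 + 48; 196 = 4·48 + 4; 48 = 12·4 + 0 → gcd = 4
lcm = 2204·196/gcd = 431984/4 = 107996

107996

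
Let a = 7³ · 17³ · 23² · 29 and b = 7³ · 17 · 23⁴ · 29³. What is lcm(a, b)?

11501281202766691

max exponent per prime: 7³ · 17³ · 23⁴ · 29³ = 11501281202766691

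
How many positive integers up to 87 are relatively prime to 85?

66

85 = 5·17. Inclusion–exclusion on these primes:
87 − ⌊87/5⌋ − ⌊87/17⌋ + ⌊87/85⌋ = 66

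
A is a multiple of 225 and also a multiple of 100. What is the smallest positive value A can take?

900

gcd first: 225 = 2·100 + 25; 100 = 4·25 + 0 → gcd = 25
lcm = 225·100/gcd = 22500/25 = 900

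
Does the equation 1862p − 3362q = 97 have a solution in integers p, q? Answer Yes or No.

By Bézout, 1862p − 3362q = 97 has integer solutions iff gcd(1862, 3362) | 97.
Euclid: 3362 = 1·1862 + 1500; 1862 = 1·1500 + 362; 1500 = 4·362 + 52; 362 = 6·52 + 50; 52 = 1·50 + 2; 50 = 25·2 + 0. gcd = 2; 97 mod 2 = 1. No.

No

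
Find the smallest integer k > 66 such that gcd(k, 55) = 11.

77

Multiples of 11 above 66: 11·7, 11·8, … . Need the cofactor coprime to 55/11 = 5.
Checking s = 7, 8, … the first with gcd(s, 5) = 1 is s = 7, giving 77.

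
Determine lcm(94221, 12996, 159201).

18467316

94221 = 3² · 19² · 29; 12996 = 2² · 3² · 19²; 159201 = 3² · 7² · 19²
lcm takes max exponent of each prime: 2² · 3² · 7² · 19² · 29 = 18467316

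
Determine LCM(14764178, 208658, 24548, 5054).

59735864188

14764178 = 2 · 11² · 13² · 19²; 208658 = 2 · 17² · 19²; 24548 = 2² · 17 · 19²; 5054 = 2 · 7 · 19²
lcm takes max exponent of each prime: 2² · 7 · 11² · 13² · 17² · 19² = 59735864188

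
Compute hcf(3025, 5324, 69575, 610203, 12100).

3025 = 5² · 11²; 5324 = 2² · 11³; 69575 = 5² · 11² · 23; 610203 = 3 · 11² · 41²; 12100 = 2² · 5² · 11²
gcd takes min exponent of each prime: 11² = 121

121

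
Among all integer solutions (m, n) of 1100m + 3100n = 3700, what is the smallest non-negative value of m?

9

Euclid: 3100 = 2·1100 + 900; 1100 = 1·900 + 200; 900 = 4·200 + 100; 200 = 2·100 + 0 → gcd = 100; 3700 = 100·37.
Back-substitution yields 1100·(-14) + 3100·(5) = 100, so one solution is m = -14·37 = -518, n = 5·37 = 185.
Solutions in m differ by 3100/100 = 31; the one in [0, 31) is -518 mod 31 = 9.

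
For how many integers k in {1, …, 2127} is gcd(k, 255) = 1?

1067

Prime factors of 255: 3, 5, 17. Count integers ≤ 2127 divisible by none of them.
By inclusion–exclusion: 2127 − ⌊2127/3⌋ − ⌊2127/5⌋ − ⌊2127/17⌋ + ⌊2127/15⌋ + ⌊2127/51⌋ + ⌊2127/85⌋ − ⌊2127/255⌋ = 1067.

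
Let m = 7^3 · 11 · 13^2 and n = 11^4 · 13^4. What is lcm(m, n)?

143429429143

max exponent per prime: 7^3 · 11^4 · 13^4 = 143429429143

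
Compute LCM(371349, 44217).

gcd first: 371349 = 8·44217 + 17613; 44217 = 2·17613 + 8991; 17613 = 1·8991 + 8622; 8991 = 1·8622 + 369; 8622 = 23·369 + 135; 369 = 2·135 + 99; 135 = 1·99 + 36; 99 = 2·36 + 27; 36 = 1·27 + 9; 27 = 3·9 + 0 → gcd = 9
lcm = 371349·44217/gcd = 16419938733/9 = 1824437637

1824437637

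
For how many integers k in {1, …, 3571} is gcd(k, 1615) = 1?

Prime factors of 1615: 5, 17, 19. Count integers ≤ 3571 divisible by none of them.
By inclusion–exclusion: 3571 − ⌊3571/5⌋ − ⌊3571/17⌋ − ⌊3571/19⌋ + ⌊3571/85⌋ + ⌊3571/95⌋ + ⌊3571/323⌋ − ⌊3571/1615⌋ = 2548.

2548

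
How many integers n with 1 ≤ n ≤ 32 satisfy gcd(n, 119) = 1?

27

119 = 7·17. Inclusion–exclusion on these primes:
32 − ⌊32/7⌋ − ⌊32/17⌋ + ⌊32/119⌋ = 27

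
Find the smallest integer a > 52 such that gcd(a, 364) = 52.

364 = 52·7. Any a with gcd(a, 364) = 52 is a multiple of 52, say 52s, with s coprime to 7.
Need s > 52/52, so s ≥ 2. First s ≥ 2 with gcd(s, 7) = 1 is s = 2. Thus a = 52·2 = 104.

104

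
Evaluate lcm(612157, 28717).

1352254813

gcd first: 612157 = 21·28717 + 9100; 28717 = 3·9100 + 1417; 9100 = 6·1417 + 598; 1417 = 2·598 + 221; 598 = 2·221 + 156; 221 = 1·156 + 65; 156 = 2·65 + 26; 65 = 2·26 + 13; 26 = 2·13 + 0 → gcd = 13
lcm = 612157·28717/gcd = 17579312569/13 = 1352254813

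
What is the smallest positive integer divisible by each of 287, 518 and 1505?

287 = 7 · 41; 518 = 2 · 7 · 37; 1505 = 5 · 7 · 43
lcm takes max exponent of each prime: 2 · 5 · 7 · 37 · 41 · 43 = 4566170

4566170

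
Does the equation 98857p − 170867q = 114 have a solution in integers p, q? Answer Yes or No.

By Bézout, 98857p − 170867q = 114 has integer solutions iff gcd(98857, 170867) | 114.
Euclid: 170867 = 1·98857 + 72010; 98857 = 1·72010 + 26847; 72010 = 2·26847 + 18316; 26847 = 1·18316 + 8531; 18316 = 2·8531 + 1254; 8531 = 6·1254 + 1007; 1254 = 1·1007 + 247; 1007 = 4·247 + 19; 247 = 13·19 + 0. gcd = 19; 114 mod 19 = 0. Yes.

Yes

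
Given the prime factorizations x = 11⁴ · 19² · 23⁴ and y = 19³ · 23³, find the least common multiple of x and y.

28102366123579

max exponent per prime: 11⁴ · 19³ · 23⁴ = 28102366123579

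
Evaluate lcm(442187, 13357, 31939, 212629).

8318453239277

lcm(442187, 13357) = 442187·13357/gcd = 5906291759/703 = 8401553
lcm(8401553, 31939) = 8401553·31939/gcd = 268337201267/19 = 14123010593
lcm(14123010593, 212629) = 14123010593·212629/gcd = 3002961619378997/361 = 8318453239277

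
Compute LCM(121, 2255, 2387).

5382685

121 = 11²; 2255 = 5 · 11 · 41; 2387 = 7 · 11 · 31
lcm takes max exponent of each prime: 5 · 7 · 11² · 31 · 41 = 5382685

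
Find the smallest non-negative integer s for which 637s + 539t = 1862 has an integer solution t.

gcd(637, 539) = 49 (Euclid: 637 = 1·539 + 98; 539 = 5·98 + 49; 98 = 2·49 + 0), and 49 | 1862.
Extended Euclid: 637·(-5) + 539·(6) = 49. Scale by 38: s₀ = -190.
General solution s = s₀ + 11k; reducing mod 11 gives s = 8 (and t = -6).

8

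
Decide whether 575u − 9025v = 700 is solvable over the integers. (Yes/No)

Yes

By Bézout, 575u − 9025v = 700 has integer solutions iff gcd(575, 9025) | 700.
Euclid: 9025 = 15·575 + 400; 575 = 1·400 + 175; 400 = 2·175 + 50; 175 = 3·50 + 25; 50 = 2·25 + 0. gcd = 25; 700 mod 25 = 0. Yes.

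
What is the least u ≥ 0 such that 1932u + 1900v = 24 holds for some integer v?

357

Reduce mod 1900: 1932u ≡ 24 (mod 1900). With g = gcd(1932, 1900) = 4 dividing 24, divide through: 483u ≡ 6 (mod 475).
Since gcd(483, 475) = 1, u ≡ 6·(483)⁻¹ ≡ 357 (mod 475). Smallest non-negative: 357.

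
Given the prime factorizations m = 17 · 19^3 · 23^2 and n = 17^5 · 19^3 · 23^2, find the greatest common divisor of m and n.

min exponent per shared prime: 17 · 19^3 · 23^2 = 61682987

61682987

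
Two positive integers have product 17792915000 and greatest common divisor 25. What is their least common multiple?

711716600

For any two positive integers, gcd × lcm equals their product. Hence lcm = 17792915000 / 25 = 711716600.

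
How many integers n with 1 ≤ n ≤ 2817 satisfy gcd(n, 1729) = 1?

Prime factors of 1729: 7, 13, 19. Count integers ≤ 2817 divisible by none of them.
By inclusion–exclusion: 2817 − ⌊2817/7⌋ − ⌊2817/13⌋ − ⌊2817/19⌋ + ⌊2817/91⌋ + ⌊2817/133⌋ + ⌊2817/247⌋ − ⌊2817/1729⌋ = 2112.

2112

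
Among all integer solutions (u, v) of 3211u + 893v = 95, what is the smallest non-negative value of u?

22

gcd(3211, 893) = 19 (Euclid: 3211 = 3·893 + 532; 893 = 1·532 + 361; 532 = 1·361 + 171; 361 = 2·171 + 19; 171 = 9·19 + 0), and 19 | 95.
Extended Euclid: 3211·(-5) + 893·(18) = 19. Scale by 5: u₀ = -25.
General solution u = u₀ + 47t; reducing mod 47 gives u = 22 (and v = -79).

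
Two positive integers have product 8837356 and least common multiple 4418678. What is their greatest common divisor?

gcd·lcm = product, so gcd = 8837356/4418678 = 2.

2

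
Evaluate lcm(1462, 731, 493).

1462 = 2 · 17 · 43; 731 = 17 · 43; 493 = 17 · 29
lcm takes max exponent of each prime: 2 · 17 · 29 · 43 = 42398

42398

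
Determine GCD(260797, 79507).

Euclid: 260797 = 3·79507 + 22276; 79507 = 3·22276 + 12679; 22276 = 1·12679 + 9597; 12679 = 1·9597 + 3082; 9597 = 3·3082 + 351; 3082 = 8·351 + 274; 351 = 1·274 + 77; 274 = 3·77 + 43; 77 = 1·43 + 34; 43 = 1·34 + 9; 34 = 3·9 + 7; 9 = 1·7 + 2; 7 = 3·2 + 1; 2 = 2·1 + 0. Last nonzero remainder: 1.

1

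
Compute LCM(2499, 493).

gcd first: 2499 = 5·493 + 34; 493 = 14·34 + 17; 34 = 2·17 + 0 → gcd = 17
lcm = 2499·493/gcd = 1232007/17 = 72471

72471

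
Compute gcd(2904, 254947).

Euclid: 254947 = 87·2904 + 2299; 2904 = 1·2299 + 605; 2299 = 3·605 + 484; 605 = 1·484 + 121; 484 = 4·121 + 0. Last nonzero remainder: 121.

121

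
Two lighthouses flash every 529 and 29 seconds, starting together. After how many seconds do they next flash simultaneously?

gcd first: 529 = 18·29 + 7; 29 = 4·7 + 1; 7 = 7·1 + 0 → gcd = 1
lcm = 529·29/gcd = 15341/1 = 15341

15341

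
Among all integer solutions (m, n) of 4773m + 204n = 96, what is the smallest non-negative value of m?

gcd(4773, 204) = 3 (Euclid: 4773 = 23·204 + 81; 204 = 2·81 + 42; 81 = 1·42 + 39; 42 = 1·39 + 3; 39 = 13·3 + 0), and 3 | 96.
Extended Euclid: 4773·(-5) + 204·(117) = 3. Scale by 32: m₀ = -160.
General solution m = m₀ + 68t; reducing mod 68 gives m = 44 (and n = -1029).

44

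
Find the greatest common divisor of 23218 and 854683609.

Euclid: 854683609 = 36811·23218 + 5811; 23218 = 3·5811 + 5785; 5811 = 1·5785 + 26; 5785 = 222·26 + 13; 26 = 2·13 + 0. Last nonzero remainder: 13.

13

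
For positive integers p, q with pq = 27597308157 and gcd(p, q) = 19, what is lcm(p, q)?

1452489903

gcd·lcm = product, so lcm = 27597308157/19 = 1452489903.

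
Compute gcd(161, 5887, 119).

161 = 7 · 23; 5887 = 7 · 29²; 119 = 7 · 17
gcd takes min exponent of each prime: 7 = 7

7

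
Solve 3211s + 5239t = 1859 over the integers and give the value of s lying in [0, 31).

12

Euclid: 5239 = 1·3211 + 2028; 3211 = 1·2028 + 1183; 2028 = 1·1183 + 845; 1183 = 1·845 + 338; 845 = 2·338 + 169; 338 = 2·169 + 0 → gcd = 169; 1859 = 169·11.
Back-substitution yields 3211·(-13) + 5239·(8) = 169, so one solution is s = -13·11 = -143, t = 8·11 = 88.
Solutions in s differ by 5239/169 = 31; the one in [0, 31) is -143 mod 31 = 12.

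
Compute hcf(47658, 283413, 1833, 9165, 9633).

gcd(47658, 283413): 283413 = 5·47658 + 45123; 47658 = 1·45123 + 2535; 45123 = 17·2535 + 2028; 2535 = 1·2028 + 507; 2028 = 4·507 + 0 → 507
gcd(507, 1833): 1833 = 3·507 + 312; 507 = 1·312 + 195; 312 = 1·195 + 117; 195 = 1·117 + 78; 117 = 1·78 + 39; 78 = 2·39 + 0 → 39
gcd(39, 9165): 9165 = 235·39 + 0 → 39
gcd(39, 9633): 9633 = 247·39 + 0 → 39

39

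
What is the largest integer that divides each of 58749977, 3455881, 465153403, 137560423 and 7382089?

20449

58749977 = 11² · 13⁴ · 17; 3455881 = 11² · 13⁴; 465153403 = 11² · 13² · 23² · 43; 137560423 = 7 · 11² · 13² · 31²; 7382089 = 11² · 13² · 19²
gcd takes min exponent of each prime: 11² · 13² = 20449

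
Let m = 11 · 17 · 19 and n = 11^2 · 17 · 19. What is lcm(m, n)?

max exponent per prime: 11^2 · 17 · 19 = 39083

39083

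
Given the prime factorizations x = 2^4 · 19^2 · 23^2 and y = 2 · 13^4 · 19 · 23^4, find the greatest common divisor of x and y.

20102

min exponent per shared prime: 2 · 19 · 23^2 = 20102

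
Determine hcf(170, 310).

10

170 = 2 · 5 · 17
310 = 2 · 5 · 31
Common: 2 · 5 = 10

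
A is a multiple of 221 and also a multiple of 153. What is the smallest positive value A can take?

1989

221 = 13 · 17; 153 = 3² · 17
max exponents: 3² · 13 · 17 = 1989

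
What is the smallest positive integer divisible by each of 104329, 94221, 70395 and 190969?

104329 = 17² · 19²; 94221 = 3² · 19² · 29; 70395 = 3 · 5 · 13 · 19²; 190969 = 19² · 23²
lcm takes max exponent of each prime: 3² · 5 · 13 · 17² · 19² · 23² · 29 = 936299045565

936299045565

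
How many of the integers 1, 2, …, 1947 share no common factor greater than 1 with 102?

102 = 2·3·17. Inclusion–exclusion on these primes:
1947 − ⌊1947/2⌋ − ⌊1947/3⌋ − ⌊1947/17⌋ + ⌊1947/6⌋ + ⌊1947/34⌋ + ⌊1947/51⌋ − ⌊1947/102⌋ = 611

611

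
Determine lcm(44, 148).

1628

gcd first: 148 = 3·44 + 16; 44 = 2·16 + 12; 16 = 1·12 + 4; 12 = 3·4 + 0 → gcd = 4
lcm = 44·148/gcd = 6512/4 = 1628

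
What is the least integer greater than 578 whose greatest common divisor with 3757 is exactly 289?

867

3757 = 289·13. Any m with gcd(m, 3757) = 289 is a multiple of 289, say 289s, with s coprime to 13.
Need s > 578/289, so s ≥ 3. First s ≥ 3 with gcd(s, 13) = 1 is s = 3. Thus m = 289·3 = 867.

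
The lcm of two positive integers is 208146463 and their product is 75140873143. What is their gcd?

From gcd × lcm = ab: gcd = 75140873143 / 208146463 = 361.

361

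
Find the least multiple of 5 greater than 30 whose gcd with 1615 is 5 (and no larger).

Multiples of 5 above 30: 5·7, 5·8, … . Need the cofactor coprime to 1615/5 = 323.
Checking s = 7, 8, … the first with gcd(s, 323) = 1 is s = 7, giving 35.

35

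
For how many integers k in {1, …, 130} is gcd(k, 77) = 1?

Prime factors of 77: 7, 11. Count integers ≤ 130 divisible by none of them.
By inclusion–exclusion: 130 − ⌊130/7⌋ − ⌊130/11⌋ + ⌊130/77⌋ = 102.

102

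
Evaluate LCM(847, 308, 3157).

138908

847 = 7 · 11²; 308 = 2² · 7 · 11; 3157 = 7 · 11 · 41
lcm takes max exponent of each prime: 2² · 7 · 11² · 41 = 138908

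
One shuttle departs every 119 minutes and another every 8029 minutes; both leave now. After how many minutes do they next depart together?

136493

119 = 7 · 17; 8029 = 7 · 31 · 37
max exponents: 7 · 17 · 31 · 37 = 136493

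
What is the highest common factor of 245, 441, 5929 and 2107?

gcd(245, 441): 441 = 1·245 + 196; 245 = 1·196 + 49; 196 = 4·49 + 0 → 49
gcd(49, 5929): 5929 = 121·49 + 0 → 49
gcd(49, 2107): 2107 = 43·49 + 0 → 49

49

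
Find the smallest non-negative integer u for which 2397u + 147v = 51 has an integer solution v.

Reduce mod 147: 2397u ≡ 51 (mod 147). With g = gcd(2397, 147) = 3 dividing 51, divide through: 799u ≡ 17 (mod 49).
Since gcd(799, 49) = 1, u ≡ 17·(799)⁻¹ ≡ 24 (mod 49). Smallest non-negative: 24.

24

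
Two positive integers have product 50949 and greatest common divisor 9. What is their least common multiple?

5661

gcd·lcm = product, so lcm = 50949/9 = 5661.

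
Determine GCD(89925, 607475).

89925 = 3 · 5² · 11 · 109
607475 = 5² · 11 · 47²
Common: 5² · 11 = 275

275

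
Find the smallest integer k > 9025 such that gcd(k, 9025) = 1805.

10830

Multiples of 1805 above 9025: 1805·6, 1805·7, … . Need the cofactor coprime to 9025/1805 = 5.
Checking s = 6, 7, … the first with gcd(s, 5) = 1 is s = 6, giving 10830.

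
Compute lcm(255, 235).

11985

255 = 3 · 5 · 17; 235 = 5 · 47
max exponents: 3 · 5 · 17 · 47 = 11985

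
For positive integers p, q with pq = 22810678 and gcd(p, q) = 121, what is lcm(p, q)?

For any two positive integers, gcd × lcm equals their product. Hence lcm = 22810678 / 121 = 188518.

188518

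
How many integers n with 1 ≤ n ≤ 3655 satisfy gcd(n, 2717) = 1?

2905

Prime factors of 2717: 11, 13, 19. Count integers ≤ 3655 divisible by none of them.
By inclusion–exclusion: 3655 − ⌊3655/11⌋ − ⌊3655/13⌋ − ⌊3655/19⌋ + ⌊3655/143⌋ + ⌊3655/209⌋ + ⌊3655/247⌋ − ⌊3655/2717⌋ = 2905.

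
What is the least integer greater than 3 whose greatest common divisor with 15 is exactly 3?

15 = 3·5. Any m with gcd(m, 15) = 3 is a multiple of 3, say 3s, with s coprime to 5.
Need s > 3/3, so s ≥ 2. First s ≥ 2 with gcd(s, 5) = 1 is s = 2. Thus m = 3·2 = 6.

6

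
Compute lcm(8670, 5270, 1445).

8670 = 2 · 3 · 5 · 17²; 5270 = 2 · 5 · 17 · 31; 1445 = 5 · 17²
lcm takes max exponent of each prime: 2 · 3 · 5 · 17² · 31 = 268770

268770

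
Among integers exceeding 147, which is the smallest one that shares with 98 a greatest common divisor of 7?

161

Multiples of 7 above 147: 7·22, 7·23, … . Need the cofactor coprime to 98/7 = 14.
Checking s = 22, 23, … the first with gcd(s, 14) = 1 is s = 23, giving 161.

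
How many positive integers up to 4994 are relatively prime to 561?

561 = 3·11·17. Inclusion–exclusion on these primes:
4994 − ⌊4994/3⌋ − ⌊4994/11⌋ − ⌊4994/17⌋ + ⌊4994/33⌋ + ⌊4994/51⌋ + ⌊4994/187⌋ − ⌊4994/561⌋ = 2849

2849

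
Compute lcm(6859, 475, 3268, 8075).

6859 = 19³; 475 = 5² · 19; 3268 = 2² · 19 · 43; 8075 = 5² · 17 · 19
lcm takes max exponent of each prime: 2² · 5² · 17 · 19³ · 43 = 501392900

501392900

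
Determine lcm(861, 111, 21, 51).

861 = 3 · 7 · 41; 111 = 3 · 37; 21 = 3 · 7; 51 = 3 · 17
lcm takes max exponent of each prime: 3 · 7 · 17 · 37 · 41 = 541569

541569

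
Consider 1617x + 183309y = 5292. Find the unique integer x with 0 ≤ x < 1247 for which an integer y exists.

230

gcd(1617, 183309) = 147 (Euclid: 183309 = 113·1617 + 588; 1617 = 2·588 + 441; 588 = 1·441 + 147; 441 = 3·147 + 0), and 147 | 5292.
Extended Euclid: 1617·(-340) + 183309·(3) = 147. Scale by 36: x₀ = -12240.
General solution x = x₀ + 1247t; reducing mod 1247 gives x = 230 (and y = -2).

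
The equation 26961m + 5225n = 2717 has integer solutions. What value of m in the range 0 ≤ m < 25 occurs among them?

gcd(26961, 5225) = 209 (Euclid: 26961 = 5·5225 + 836; 5225 = 6·836 + 209; 836 = 4·209 + 0), and 209 | 2717.
Extended Euclid: 26961·(-6) + 5225·(31) = 209. Scale by 13: m₀ = -78.
General solution m = m₀ + 25t; reducing mod 25 gives m = 22 (and n = -113).

22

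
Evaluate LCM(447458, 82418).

447458 = 2 · 11² · 43²; 82418 = 2 · 7² · 29²
max exponents: 2 · 7² · 11² · 29² · 43² = 18439296722

18439296722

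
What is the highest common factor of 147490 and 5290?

147490 = 2 · 5 · 7³ · 43
5290 = 2 · 5 · 23²
Common: 2 · 5 = 10

10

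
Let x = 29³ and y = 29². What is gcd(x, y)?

min exponent per shared prime: 29² = 841

841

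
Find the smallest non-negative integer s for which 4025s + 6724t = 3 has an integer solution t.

715

Euclid: 6724 = 1·4025 + 2699; 4025 = 1·2699 + 1326; 2699 = 2·1326 + 47; 1326 = 28·47 + 10; 47 = 4·10 + 7; 10 = 1·7 + 3; 7 = 2·3 + 1; 3 = 3·1 + 0 → gcd = 1; 3 = 1·3.
Back-substitution yields 4025·(-2003) + 6724·(1199) = 1, so one solution is s = -2003·3 = -6009, t = 1199·3 = 3597.
Solutions in s differ by 6724/1 = 6724; the one in [0, 6724) is -6009 mod 6724 = 715.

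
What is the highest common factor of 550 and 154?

22

550 = 2 · 5² · 11
154 = 2 · 7 · 11
Common: 2 · 11 = 22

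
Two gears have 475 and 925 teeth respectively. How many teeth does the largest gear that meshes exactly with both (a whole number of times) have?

475 = 5² · 19
925 = 5² · 37
Common: 5² = 25

25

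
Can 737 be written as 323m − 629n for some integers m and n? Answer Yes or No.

No

gcd(323, 629): 629 = 1·323 + 306; 323 = 1·306 + 17; 306 = 18·17 + 0 → 17
17 does not divide 737, so a solution does not exist.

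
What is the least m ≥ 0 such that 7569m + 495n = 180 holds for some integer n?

Euclid: 7569 = 15·495 + 144; 495 = 3·144 + 63; 144 = 2·63 + 18; 63 = 3·18 + 9; 18 = 2·9 + 0 → gcd = 9; 180 = 9·20.
Back-substitution yields 7569·(-24) + 495·(367) = 9, so one solution is m = -24·20 = -480, n = 367·20 = 7340.
Solutions in m differ by 495/9 = 55; the one in [0, 55) is -480 mod 55 = 15.

15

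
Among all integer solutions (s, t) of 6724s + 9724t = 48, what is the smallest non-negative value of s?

gcd(6724, 9724) = 4 (Euclid: 9724 = 1·6724 + 3000; 6724 = 2·3000 + 724; 3000 = 4·724 + 104; 724 = 6·104 + 100; 104 = 1·100 + 4; 100 = 25·4 + 0), and 4 | 48.
Extended Euclid: 6724·(-94) + 9724·(65) = 4. Scale by 12: s₀ = -1128.
General solution s = s₀ + 2431k; reducing mod 2431 gives s = 1303 (and t = -901).

1303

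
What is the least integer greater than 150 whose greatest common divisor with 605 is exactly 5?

Multiples of 5 above 150: 5·31, 5·32, … . Need the cofactor coprime to 605/5 = 121.
Checking s = 31, 32, … the first with gcd(s, 121) = 1 is s = 31, giving 155.

155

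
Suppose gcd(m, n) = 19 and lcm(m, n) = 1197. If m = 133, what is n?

Using mn = gcd(m,n)·lcm(m,n) = 19·1197 = 22743, we get n = 22743/133 = 171.

171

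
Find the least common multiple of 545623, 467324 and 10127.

545623 = 13 · 19 · 47²; 467324 = 2² · 11 · 13 · 19 · 43; 10127 = 13 · 19 · 41
lcm takes max exponent of each prime: 2² · 11 · 13 · 19 · 41 · 43 · 47² = 42325067356

42325067356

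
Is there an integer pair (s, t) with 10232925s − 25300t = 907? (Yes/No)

By Bézout, 10232925s − 25300t = 907 has integer solutions iff gcd(10232925, 25300) | 907.
Euclid: 10232925 = 404·25300 + 11725; 25300 = 2·11725 + 1850; 11725 = 6·1850 + 625; 1850 = 2·625 + 600; 625 = 1·600 + 25; 600 = 24·25 + 0. gcd = 25; 907 mod 25 = 7. No.

No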